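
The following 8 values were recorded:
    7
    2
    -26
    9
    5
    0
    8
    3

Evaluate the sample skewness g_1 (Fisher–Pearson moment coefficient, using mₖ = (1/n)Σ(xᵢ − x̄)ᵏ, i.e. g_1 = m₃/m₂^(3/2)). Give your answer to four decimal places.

x̄ = (7 + 2 - 26 + 9 + 5 + 0 + 8 + 3) / 8 = 1.0000
deviations (xᵢ − x̄): 6.0000, 1.0000, -27.0000, 8.0000, 4.0000, -1.0000, 7.0000, 2.0000
Σ(xᵢ − x̄)² = 900.0000 ⇒ m₂ = 900.0000/8 = 112.50000
Σ(xᵢ − x̄)³ = -18540.0000 ⇒ m₃ = -18540.0000/8 = -2317.50000
m₂^(3/2) = 112.50000^(1.5) = 1193.24269
g_1 = m₃ / m₂^(3/2) = -2317.50000 / 1193.24269 ≈ -1.9422

-1.9422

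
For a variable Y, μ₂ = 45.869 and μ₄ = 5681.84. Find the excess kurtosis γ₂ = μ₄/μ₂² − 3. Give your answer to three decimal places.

μ₂² = 45.869² = 2103.96516
μ₄/μ₂² = 5681.84 / 2103.96516 = 2.70054
γ₂ = 2.70054 − 3 ≈ -0.299

-0.299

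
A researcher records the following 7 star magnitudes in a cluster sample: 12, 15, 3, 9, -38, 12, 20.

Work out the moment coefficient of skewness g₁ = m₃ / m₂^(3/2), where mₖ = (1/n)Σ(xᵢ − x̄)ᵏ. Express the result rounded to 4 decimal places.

x̄ = (12 + 15 + 3 + 9 - 38 + 12 + 20) / 7 = 4.7143
deviations (xᵢ − x̄): 7.2857, 10.2857, -1.7143, 4.2857, -42.7143, 7.2857, 15.2857
Σ(xᵢ − x̄)² = 2291.4286 ⇒ m₂ = 2291.4286/7 = 327.34694
Σ(xᵢ − x̄)³ = -72425.7551 ⇒ m₃ = -72425.7551/7 = -10346.53644
m₂^(3/2) = 327.34694^(1.5) = 5922.60032
g₁ = m₃ / m₂^(3/2) = -10346.53644 / 5922.60032 ≈ -1.7470

-1.7470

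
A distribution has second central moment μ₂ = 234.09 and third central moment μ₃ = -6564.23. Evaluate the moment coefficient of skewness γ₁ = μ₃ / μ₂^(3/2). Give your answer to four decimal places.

-1.8328

σ = √μ₂ = √234.09 = 15.30000
σ³ = μ₂^(3/2) = 3581.57700
γ₁ = μ₃/σ³ = -6564.23 / 3581.57700 ≈ -1.8328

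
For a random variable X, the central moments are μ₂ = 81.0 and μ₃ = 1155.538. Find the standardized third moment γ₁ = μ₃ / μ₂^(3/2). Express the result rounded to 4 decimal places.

1.5851

σ = √μ₂ = √81.0 = 9.00000
σ³ = μ₂^(3/2) = 729.00000
γ₁ = μ₃/σ³ = 1155.538 / 729.00000 ≈ 1.5851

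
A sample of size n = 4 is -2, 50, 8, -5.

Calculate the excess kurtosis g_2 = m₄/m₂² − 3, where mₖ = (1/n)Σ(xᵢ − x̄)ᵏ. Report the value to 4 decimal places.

-0.8036

x̄ = 12.7500
Σ(xᵢ − x̄)² = 1942.7500 ⇒ m₂ = 485.68750
Σ(xᵢ − x̄)⁴ = 2072436.5781 ⇒ m₄ = 518109.14453
m₂² = 235892.34766
g_2 = m₄/m₂² − 3 = 2.19638 − 3 ≈ -0.8036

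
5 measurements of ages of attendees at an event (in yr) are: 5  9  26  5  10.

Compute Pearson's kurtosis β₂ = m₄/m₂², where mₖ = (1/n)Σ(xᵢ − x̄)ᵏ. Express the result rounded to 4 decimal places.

x̄ = 11.0000
Σ(xᵢ − x̄)² = 302.0000 ⇒ m₂ = 60.40000
Σ(xᵢ − x̄)⁴ = 53234.0000 ⇒ m₄ = 10646.80000
m₂² = 3648.16000
β₂ = m₄/m₂² = 10646.80000 / 3648.16000 ≈ 2.9184

2.9184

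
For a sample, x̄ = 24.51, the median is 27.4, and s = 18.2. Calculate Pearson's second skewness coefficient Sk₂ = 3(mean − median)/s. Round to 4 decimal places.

-0.4764

Sk₂ = 3(24.51 − 27.4) / 18.2 = 3 × -2.8900 / 18.2
    = -8.6700 / 18.2 ≈ -0.4764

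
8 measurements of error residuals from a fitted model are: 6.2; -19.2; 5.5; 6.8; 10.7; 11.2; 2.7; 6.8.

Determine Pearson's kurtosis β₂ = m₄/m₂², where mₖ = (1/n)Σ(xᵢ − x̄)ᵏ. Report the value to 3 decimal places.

x̄ = 3.8375
Σ(xᵢ − x̄)² = 659.2187 ⇒ m₂ = 82.40234
Σ(xᵢ − x̄)⁴ = 287021.2049 ⇒ m₄ = 35877.65061
m₂² = 6790.14626
β₂ = m₄/m₂² = 35877.65061 / 6790.14626 ≈ 5.284

5.284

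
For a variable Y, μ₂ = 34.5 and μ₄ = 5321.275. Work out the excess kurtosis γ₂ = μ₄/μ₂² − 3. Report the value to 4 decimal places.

μ₂² = 34.5² = 1190.25000
μ₄/μ₂² = 5321.275 / 1190.25000 = 4.47072
γ₂ = 4.47072 − 3 ≈ 1.4707

1.4707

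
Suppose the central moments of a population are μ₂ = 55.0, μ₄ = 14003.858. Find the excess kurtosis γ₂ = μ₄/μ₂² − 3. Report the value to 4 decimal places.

μ₂² = 55.0² = 3025.00000
μ₄/μ₂² = 14003.858 / 3025.00000 = 4.62937
γ₂ = 4.62937 − 3 ≈ 1.6294

1.6294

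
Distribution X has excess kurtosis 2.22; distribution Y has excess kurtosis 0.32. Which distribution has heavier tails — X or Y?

X

Higher excess kurtosis ⇒ heavier tails relative to the normal distribution.
2.22 vs 0.32: the larger is 2.22, so X has heavier tails.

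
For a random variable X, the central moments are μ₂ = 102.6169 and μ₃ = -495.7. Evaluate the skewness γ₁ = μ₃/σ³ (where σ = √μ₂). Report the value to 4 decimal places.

σ = √μ₂ = √102.6169 = 10.13000
σ³ = μ₂^(3/2) = 1039.50920
γ₁ = μ₃/σ³ = -495.7 / 1039.50920 ≈ -0.4769

-0.4769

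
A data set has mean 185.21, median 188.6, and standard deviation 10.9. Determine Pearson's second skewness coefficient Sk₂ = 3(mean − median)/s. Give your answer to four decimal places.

Sk₂ = 3(185.21 − 188.6) / 10.9 = 3 × -3.3900 / 10.9
    = -10.1700 / 10.9 ≈ -0.9330

-0.9330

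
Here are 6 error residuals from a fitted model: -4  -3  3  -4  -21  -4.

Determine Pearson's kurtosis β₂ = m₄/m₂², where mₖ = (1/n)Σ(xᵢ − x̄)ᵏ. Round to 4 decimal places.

3.5674

x̄ = -5.5000
Σ(xᵢ − x̄)² = 325.5000 ⇒ m₂ = 54.25000
Σ(xᵢ − x̄)⁴ = 62994.3750 ⇒ m₄ = 10499.06250
m₂² = 2943.06250
β₂ = m₄/m₂² = 10499.06250 / 2943.06250 ≈ 3.5674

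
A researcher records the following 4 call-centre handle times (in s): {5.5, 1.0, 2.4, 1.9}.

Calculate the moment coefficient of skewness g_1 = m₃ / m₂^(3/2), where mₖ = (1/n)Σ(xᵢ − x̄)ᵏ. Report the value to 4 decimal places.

0.8506

x̄ = (5.5 + 1.0 + 2.4 + 1.9) / 4 = 2.7000
deviations (xᵢ − x̄): 2.8000, -1.7000, -0.3000, -0.8000
Σ(xᵢ − x̄)² = 11.4600 ⇒ m₂ = 11.4600/4 = 2.86500
Σ(xᵢ − x̄)³ = 16.5000 ⇒ m₃ = 16.5000/4 = 4.12500
m₂^(3/2) = 2.86500^(1.5) = 4.84939
g_1 = m₃ / m₂^(3/2) = 4.12500 / 4.84939 ≈ 0.8506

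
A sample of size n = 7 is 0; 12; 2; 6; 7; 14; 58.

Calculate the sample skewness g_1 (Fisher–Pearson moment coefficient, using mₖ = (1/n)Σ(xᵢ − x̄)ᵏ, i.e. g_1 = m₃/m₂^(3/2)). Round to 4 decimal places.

x̄ = (0 + 12 + 2 + 6 + 7 + 14 + 58) / 7 = 14.1429
deviations (xᵢ − x̄): -14.1429, -2.1429, -12.1429, -8.1429, -7.1429, -0.1429, 43.8571
Σ(xᵢ − x̄)² = 2392.8571 ⇒ m₂ = 2392.8571/7 = 341.83673
Σ(xᵢ − x̄)³ = 78823.4694 ⇒ m₃ = 78823.4694/7 = 11260.49563
m₂^(3/2) = 341.83673^(1.5) = 6320.16035
g_1 = m₃ / m₂^(3/2) = 11260.49563 / 6320.16035 ≈ 1.7817

1.7817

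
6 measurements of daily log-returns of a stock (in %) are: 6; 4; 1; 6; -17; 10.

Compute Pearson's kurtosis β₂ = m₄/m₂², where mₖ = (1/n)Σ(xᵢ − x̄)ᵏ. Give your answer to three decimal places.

3.580

x̄ = 1.6667
Σ(xᵢ − x̄)² = 461.3333 ⇒ m₂ = 76.88889
Σ(xᵢ − x̄)⁴ = 126971.1111 ⇒ m₄ = 21161.85185
m₂² = 5911.90123
β₂ = m₄/m₂² = 21161.85185 / 5911.90123 ≈ 3.580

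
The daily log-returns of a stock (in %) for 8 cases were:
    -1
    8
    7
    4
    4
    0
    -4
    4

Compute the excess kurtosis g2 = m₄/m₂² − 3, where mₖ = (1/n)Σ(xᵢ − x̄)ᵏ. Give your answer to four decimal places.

-1.0159

x̄ = 2.7500
Σ(xᵢ − x̄)² = 117.5000 ⇒ m₂ = 14.68750
Σ(xᵢ − x̄)⁴ = 3424.1563 ⇒ m₄ = 428.01953
m₂² = 215.72266
g2 = m₄/m₂² − 3 = 1.98412 − 3 ≈ -1.0159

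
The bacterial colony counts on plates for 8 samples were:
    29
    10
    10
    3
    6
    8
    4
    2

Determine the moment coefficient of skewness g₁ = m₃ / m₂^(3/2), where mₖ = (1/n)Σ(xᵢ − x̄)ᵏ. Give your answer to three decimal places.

x̄ = (29 + 10 + 10 + 3 + 6 + 8 + 4 + 2) / 8 = 9.0000
deviations (xᵢ − x̄): 20.0000, 1.0000, 1.0000, -6.0000, -3.0000, -1.0000, -5.0000, -7.0000
Σ(xᵢ − x̄)² = 522.0000 ⇒ m₂ = 522.0000/8 = 65.25000
Σ(xᵢ − x̄)³ = 7290.0000 ⇒ m₃ = 7290.0000/8 = 911.25000
m₂^(3/2) = 65.25000^(1.5) = 527.07301
g₁ = m₃ / m₂^(3/2) = 911.25000 / 527.07301 ≈ 1.729

1.729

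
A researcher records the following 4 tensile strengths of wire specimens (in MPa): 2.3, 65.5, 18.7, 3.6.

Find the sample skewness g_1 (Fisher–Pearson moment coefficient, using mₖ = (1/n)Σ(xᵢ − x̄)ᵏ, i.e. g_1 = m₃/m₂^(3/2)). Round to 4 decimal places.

x̄ = (2.3 + 65.5 + 18.7 + 3.6) / 4 = 22.5250
deviations (xᵢ − x̄): -20.2250, 42.9750, -3.8250, -18.9250
Σ(xᵢ − x̄)² = 2628.6875 ⇒ m₂ = 2628.6875/4 = 657.17188
Σ(xᵢ − x̄)³ = 64261.2994 ⇒ m₃ = 64261.2994/4 = 16065.32484
m₂^(3/2) = 657.17188^(1.5) = 16846.84007
g_1 = m₃ / m₂^(3/2) = 16065.32484 / 16846.84007 ≈ 0.9536

0.9536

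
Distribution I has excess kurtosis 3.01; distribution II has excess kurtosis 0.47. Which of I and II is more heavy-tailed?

Higher excess kurtosis ⇒ heavier tails relative to the normal distribution.
3.01 vs 0.47: the larger is 3.01, so I has heavier tails.

I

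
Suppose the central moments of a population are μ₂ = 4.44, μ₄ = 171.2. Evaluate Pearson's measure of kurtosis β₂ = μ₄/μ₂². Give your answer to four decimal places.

8.6844

μ₂² = 4.44² = 19.71360
μ₄/μ₂² = 171.2 / 19.71360 = 8.68436
β₂ ≈ 8.6844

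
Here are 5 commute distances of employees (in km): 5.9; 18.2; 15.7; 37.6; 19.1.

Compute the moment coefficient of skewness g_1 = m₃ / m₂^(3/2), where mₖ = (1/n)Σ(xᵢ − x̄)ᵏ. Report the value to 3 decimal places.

x̄ = (5.9 + 18.2 + 15.7 + 37.6 + 19.1) / 5 = 19.3000
deviations (xᵢ − x̄): -13.4000, -1.1000, -3.6000, 18.3000, -0.2000
Σ(xᵢ − x̄)² = 528.6600 ⇒ m₂ = 528.6600/5 = 105.73200
Σ(xᵢ − x̄)³ = 3674.3880 ⇒ m₃ = 3674.3880/5 = 734.87760
m₂^(3/2) = 105.73200^(1.5) = 1087.20057
g_1 = m₃ / m₂^(3/2) = 734.87760 / 1087.20057 ≈ 0.676

0.676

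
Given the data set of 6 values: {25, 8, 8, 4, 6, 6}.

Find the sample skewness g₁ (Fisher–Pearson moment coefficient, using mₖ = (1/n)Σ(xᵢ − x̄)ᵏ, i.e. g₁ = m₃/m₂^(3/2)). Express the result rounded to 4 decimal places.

1.6375

x̄ = (25 + 8 + 8 + 4 + 6 + 6) / 6 = 9.5000
deviations (xᵢ − x̄): 15.5000, -1.5000, -1.5000, -5.5000, -3.5000, -3.5000
Σ(xᵢ − x̄)² = 299.5000 ⇒ m₂ = 299.5000/6 = 49.91667
Σ(xᵢ − x̄)³ = 3465.0000 ⇒ m₃ = 3465.0000/6 = 577.50000
m₂^(3/2) = 49.91667^(1.5) = 352.66988
g₁ = m₃ / m₂^(3/2) = 577.50000 / 352.66988 ≈ 1.6375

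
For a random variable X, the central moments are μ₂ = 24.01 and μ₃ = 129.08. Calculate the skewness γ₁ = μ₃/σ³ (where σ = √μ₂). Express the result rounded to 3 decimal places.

1.097

σ = √μ₂ = √24.01 = 4.90000
σ³ = μ₂^(3/2) = 117.64900
γ₁ = μ₃/σ³ = 129.08 / 117.64900 ≈ 1.097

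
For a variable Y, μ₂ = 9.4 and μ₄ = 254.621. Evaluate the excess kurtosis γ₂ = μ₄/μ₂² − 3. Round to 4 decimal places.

μ₂² = 9.4² = 88.36000
μ₄/μ₂² = 254.621 / 88.36000 = 2.88163
γ₂ = 2.88163 − 3 ≈ -0.1184

-0.1184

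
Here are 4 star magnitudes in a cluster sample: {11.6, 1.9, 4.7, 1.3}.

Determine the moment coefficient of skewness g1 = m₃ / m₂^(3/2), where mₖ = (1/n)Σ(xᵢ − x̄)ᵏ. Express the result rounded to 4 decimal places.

x̄ = (11.6 + 1.9 + 4.7 + 1.3) / 4 = 4.8750
deviations (xᵢ − x̄): 6.7250, -2.9750, -0.1750, -3.5750
Σ(xᵢ − x̄)² = 66.8875 ⇒ m₂ = 66.8875/4 = 16.72187
Σ(xᵢ − x̄)³ = 232.1156 ⇒ m₃ = 232.1156/4 = 58.02891
m₂^(3/2) = 16.72187^(1.5) = 68.37974
g1 = m₃ / m₂^(3/2) = 58.02891 / 68.37974 ≈ 0.8486

0.8486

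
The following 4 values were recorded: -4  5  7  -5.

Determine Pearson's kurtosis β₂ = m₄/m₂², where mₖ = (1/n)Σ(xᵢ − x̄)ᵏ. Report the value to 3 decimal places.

1.087

x̄ = 0.7500
Σ(xᵢ − x̄)² = 112.7500 ⇒ m₂ = 28.18750
Σ(xᵢ − x̄)⁴ = 3454.3281 ⇒ m₄ = 863.58203
m₂² = 794.53516
β₂ = m₄/m₂² = 863.58203 / 794.53516 ≈ 1.087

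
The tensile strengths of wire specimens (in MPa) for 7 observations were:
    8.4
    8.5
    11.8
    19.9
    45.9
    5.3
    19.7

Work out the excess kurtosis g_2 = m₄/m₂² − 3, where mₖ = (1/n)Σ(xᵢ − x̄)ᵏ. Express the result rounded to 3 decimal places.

x̄ = 17.0714
Σ(xᵢ − x̄)² = 1161.0143 ⇒ m₂ = 165.85918
Σ(xᵢ − x̄)⁴ = 721841.2676 ⇒ m₄ = 103120.18109
m₂² = 27509.26881
g_2 = m₄/m₂² − 3 = 3.74856 − 3 ≈ 0.749

0.749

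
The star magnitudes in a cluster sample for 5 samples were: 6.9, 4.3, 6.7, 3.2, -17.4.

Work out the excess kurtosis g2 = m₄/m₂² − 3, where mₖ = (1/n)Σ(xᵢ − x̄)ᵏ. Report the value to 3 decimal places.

0.133

x̄ = 0.7400
Σ(xᵢ − x̄)² = 421.2520 ⇒ m₂ = 84.25040
Σ(xᵢ − x̄)⁴ = 111179.1150 ⇒ m₄ = 22235.82300
m₂² = 7098.12990
g2 = m₄/m₂² − 3 = 3.13263 − 3 ≈ 0.133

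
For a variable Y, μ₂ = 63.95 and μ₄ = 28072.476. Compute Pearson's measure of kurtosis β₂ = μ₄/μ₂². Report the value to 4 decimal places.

μ₂² = 63.95² = 4089.60250
μ₄/μ₂² = 28072.476 / 4089.60250 = 6.86435
β₂ ≈ 6.8644

6.8644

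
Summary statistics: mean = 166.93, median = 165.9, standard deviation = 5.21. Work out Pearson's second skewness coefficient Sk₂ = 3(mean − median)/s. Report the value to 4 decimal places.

0.5931

Sk₂ = 3(166.93 − 165.9) / 5.21 = 3 × 1.0300 / 5.21
    = 3.0900 / 5.21 ≈ 0.5931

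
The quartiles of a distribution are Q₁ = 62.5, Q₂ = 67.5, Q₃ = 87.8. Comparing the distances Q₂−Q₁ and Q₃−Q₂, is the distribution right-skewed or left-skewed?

right-skewed

Q₂ − Q₁ = 5.0;  Q₃ − Q₂ = 20.3
Q₃ − Q₂ > Q₂ − Q₁ ⇒ the upper half is more spread out ⇒ right-skewed.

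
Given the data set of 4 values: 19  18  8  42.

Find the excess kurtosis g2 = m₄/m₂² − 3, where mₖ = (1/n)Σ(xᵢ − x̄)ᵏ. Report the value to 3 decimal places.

-0.881

x̄ = 21.7500
Σ(xᵢ − x̄)² = 620.7500 ⇒ m₂ = 155.18750
Σ(xᵢ − x̄)⁴ = 204150.8281 ⇒ m₄ = 51037.70703
m₂² = 24083.16016
g2 = m₄/m₂² − 3 = 2.11923 − 3 ≈ -0.881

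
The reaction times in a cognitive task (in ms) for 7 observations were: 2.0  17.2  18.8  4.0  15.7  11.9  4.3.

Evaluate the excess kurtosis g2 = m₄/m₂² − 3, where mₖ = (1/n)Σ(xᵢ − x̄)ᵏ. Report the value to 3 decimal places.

x̄ = 10.5571
Σ(xᵢ − x̄)² = 295.6971 ⇒ m₂ = 42.24245
Σ(xᵢ − x̄)⁴ = 16009.9111 ⇒ m₄ = 2287.13016
m₂² = 1784.42450
g2 = m₄/m₂² − 3 = 1.28172 − 3 ≈ -1.718

-1.718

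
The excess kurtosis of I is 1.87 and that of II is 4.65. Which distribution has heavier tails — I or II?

II

Higher excess kurtosis ⇒ heavier tails relative to the normal distribution.
1.87 vs 4.65: the larger is 4.65, so II has heavier tails.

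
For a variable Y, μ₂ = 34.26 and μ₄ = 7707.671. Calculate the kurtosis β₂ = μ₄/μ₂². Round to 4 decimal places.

μ₂² = 34.26² = 1173.74760
μ₄/μ₂² = 7707.671 / 1173.74760 = 6.56672
β₂ ≈ 6.5667

6.5667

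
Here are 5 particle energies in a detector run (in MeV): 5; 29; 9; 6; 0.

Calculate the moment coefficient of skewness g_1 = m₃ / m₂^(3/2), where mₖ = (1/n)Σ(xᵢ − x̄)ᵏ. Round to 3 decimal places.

x̄ = (5 + 29 + 9 + 6 + 0) / 5 = 9.8000
deviations (xᵢ − x̄): -4.8000, 19.2000, -0.8000, -3.8000, -9.8000
Σ(xᵢ − x̄)² = 502.8000 ⇒ m₂ = 502.8000/5 = 100.56000
Σ(xᵢ − x̄)³ = 5970.7200 ⇒ m₃ = 5970.7200/5 = 1194.14400
m₂^(3/2) = 100.56000^(1.5) = 1008.41175
g_1 = m₃ / m₂^(3/2) = 1194.14400 / 1008.41175 ≈ 1.184

1.184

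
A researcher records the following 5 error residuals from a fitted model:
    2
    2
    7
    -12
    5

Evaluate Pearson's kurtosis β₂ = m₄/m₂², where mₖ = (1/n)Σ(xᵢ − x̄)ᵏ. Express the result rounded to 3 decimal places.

x̄ = 0.8000
Σ(xᵢ − x̄)² = 222.8000 ⇒ m₂ = 44.56000
Σ(xᵢ − x̄)⁴ = 28636.4960 ⇒ m₄ = 5727.29920
m₂² = 1985.59360
β₂ = m₄/m₂² = 5727.29920 / 1985.59360 ≈ 2.884

2.884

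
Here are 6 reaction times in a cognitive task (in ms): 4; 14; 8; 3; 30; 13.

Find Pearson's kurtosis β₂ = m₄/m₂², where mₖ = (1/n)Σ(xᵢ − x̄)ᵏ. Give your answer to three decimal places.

2.896

x̄ = 12.0000
Σ(xᵢ − x̄)² = 490.0000 ⇒ m₂ = 81.66667
Σ(xᵢ − x̄)⁴ = 115906.0000 ⇒ m₄ = 19317.66667
m₂² = 6669.44444
β₂ = m₄/m₂² = 19317.66667 / 6669.44444 ≈ 2.896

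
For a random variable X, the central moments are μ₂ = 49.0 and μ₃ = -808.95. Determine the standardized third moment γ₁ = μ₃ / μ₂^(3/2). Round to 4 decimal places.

σ = √μ₂ = √49.0 = 7.00000
σ³ = μ₂^(3/2) = 343.00000
γ₁ = μ₃/σ³ = -808.95 / 343.00000 ≈ -2.3585

-2.3585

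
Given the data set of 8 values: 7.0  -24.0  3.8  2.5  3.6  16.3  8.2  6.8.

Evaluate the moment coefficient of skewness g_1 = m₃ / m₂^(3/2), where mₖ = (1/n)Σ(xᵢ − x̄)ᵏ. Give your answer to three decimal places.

x̄ = (7.0 - 24.0 + 3.8 + 2.5 + 3.6 + 16.3 + 8.2 + 6.8) / 8 = 3.0250
deviations (xᵢ − x̄): 3.9750, -27.0250, 0.7750, -0.5250, 0.5750, 13.2750, 5.1750, 3.7750
Σ(xᵢ − x̄)² = 964.6150 ⇒ m₂ = 964.6150/8 = 120.57687
Σ(xᵢ − x̄)³ = -17142.6262 ⇒ m₃ = -17142.6262/8 = -2142.82828
m₂^(3/2) = 120.57687^(1.5) = 1324.02454
g_1 = m₃ / m₂^(3/2) = -2142.82828 / 1324.02454 ≈ -1.618

-1.618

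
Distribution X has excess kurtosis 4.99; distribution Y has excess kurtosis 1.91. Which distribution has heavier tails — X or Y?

X

Higher excess kurtosis ⇒ heavier tails relative to the normal distribution.
4.99 vs 1.91: the larger is 4.99, so X has heavier tails.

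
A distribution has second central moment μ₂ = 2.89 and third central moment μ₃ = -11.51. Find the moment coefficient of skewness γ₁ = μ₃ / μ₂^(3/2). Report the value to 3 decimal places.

-2.343

σ = √μ₂ = √2.89 = 1.70000
σ³ = μ₂^(3/2) = 4.91300
γ₁ = μ₃/σ³ = -11.51 / 4.91300 ≈ -2.343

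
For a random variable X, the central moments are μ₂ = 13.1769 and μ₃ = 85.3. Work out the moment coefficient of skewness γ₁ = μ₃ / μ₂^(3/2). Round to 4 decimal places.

1.7833

σ = √μ₂ = √13.1769 = 3.63000
σ³ = μ₂^(3/2) = 47.83215
γ₁ = μ₃/σ³ = 85.3 / 47.83215 ≈ 1.7833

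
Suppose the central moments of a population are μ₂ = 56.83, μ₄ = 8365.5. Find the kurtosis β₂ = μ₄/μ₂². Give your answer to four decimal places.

2.5902

μ₂² = 56.83² = 3229.64890
μ₄/μ₂² = 8365.5 / 3229.64890 = 2.59022
β₂ ≈ 2.5902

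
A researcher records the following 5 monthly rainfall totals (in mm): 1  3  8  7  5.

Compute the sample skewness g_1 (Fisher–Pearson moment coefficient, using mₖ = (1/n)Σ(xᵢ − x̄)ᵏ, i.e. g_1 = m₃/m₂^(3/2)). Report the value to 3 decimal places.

x̄ = (1 + 3 + 8 + 7 + 5) / 5 = 4.8000
deviations (xᵢ − x̄): -3.8000, -1.8000, 3.2000, 2.2000, 0.2000
Σ(xᵢ − x̄)² = 32.8000 ⇒ m₂ = 32.8000/5 = 6.56000
Σ(xᵢ − x̄)³ = -17.2800 ⇒ m₃ = -17.2800/5 = -3.45600
m₂^(3/2) = 6.56000^(1.5) = 16.80180
g_1 = m₃ / m₂^(3/2) = -3.45600 / 16.80180 ≈ -0.206

-0.206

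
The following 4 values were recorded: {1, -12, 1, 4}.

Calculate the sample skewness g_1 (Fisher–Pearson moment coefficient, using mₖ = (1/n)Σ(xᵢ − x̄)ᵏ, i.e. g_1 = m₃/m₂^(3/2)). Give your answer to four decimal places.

x̄ = (1 - 12 + 1 + 4) / 4 = -1.5000
deviations (xᵢ − x̄): 2.5000, -10.5000, 2.5000, 5.5000
Σ(xᵢ − x̄)² = 153.0000 ⇒ m₂ = 153.0000/4 = 38.25000
Σ(xᵢ − x̄)³ = -960.0000 ⇒ m₃ = -960.0000/4 = -240.00000
m₂^(3/2) = 38.25000^(1.5) = 236.56319
g_1 = m₃ / m₂^(3/2) = -240.00000 / 236.56319 ≈ -1.0145

-1.0145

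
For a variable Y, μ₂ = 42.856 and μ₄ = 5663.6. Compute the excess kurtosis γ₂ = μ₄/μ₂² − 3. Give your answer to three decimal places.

μ₂² = 42.856² = 1836.63674
μ₄/μ₂² = 5663.6 / 1836.63674 = 3.08368
γ₂ = 3.08368 − 3 ≈ 0.084

0.084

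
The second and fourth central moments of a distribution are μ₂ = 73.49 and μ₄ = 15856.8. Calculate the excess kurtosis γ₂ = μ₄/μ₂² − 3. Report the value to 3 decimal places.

-0.064

μ₂² = 73.49² = 5400.78010
μ₄/μ₂² = 15856.8 / 5400.78010 = 2.93602
γ₂ = 2.93602 − 3 ≈ -0.064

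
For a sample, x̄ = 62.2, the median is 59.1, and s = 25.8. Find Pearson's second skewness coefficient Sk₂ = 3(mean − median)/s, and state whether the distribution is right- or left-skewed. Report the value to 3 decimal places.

0.360, right-skewed

Sk₂ = 3(62.2 − 59.1) / 25.8 = 3 × 3.1000 / 25.8
    = 9.3000 / 25.8 ≈ 0.360
Sk₂ > 0 ⇒ mean > median ⇒ right-skewed (positive skew).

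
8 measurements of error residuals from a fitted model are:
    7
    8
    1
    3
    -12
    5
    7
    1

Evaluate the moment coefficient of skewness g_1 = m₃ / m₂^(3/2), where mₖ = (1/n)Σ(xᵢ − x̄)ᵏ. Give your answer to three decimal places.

x̄ = (7 + 8 + 1 + 3 - 12 + 5 + 7 + 1) / 8 = 2.5000
deviations (xᵢ − x̄): 4.5000, 5.5000, -1.5000, 0.5000, -14.5000, 2.5000, 4.5000, -1.5000
Σ(xᵢ − x̄)² = 292.0000 ⇒ m₂ = 292.0000/8 = 36.50000
Σ(xᵢ − x̄)³ = -2691.0000 ⇒ m₃ = -2691.0000/8 = -336.37500
m₂^(3/2) = 36.50000^(1.5) = 220.51559
g_1 = m₃ / m₂^(3/2) = -336.37500 / 220.51559 ≈ -1.525

-1.525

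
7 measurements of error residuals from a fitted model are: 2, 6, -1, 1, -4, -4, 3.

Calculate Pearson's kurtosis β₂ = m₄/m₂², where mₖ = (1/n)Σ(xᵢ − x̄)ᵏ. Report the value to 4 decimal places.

1.8733

x̄ = 0.4286
Σ(xᵢ − x̄)² = 81.7143 ⇒ m₂ = 11.67347
Σ(xᵢ − x̄)⁴ = 1786.9038 ⇒ m₄ = 255.27197
m₂² = 136.26989
β₂ = m₄/m₂² = 255.27197 / 136.26989 ≈ 1.8733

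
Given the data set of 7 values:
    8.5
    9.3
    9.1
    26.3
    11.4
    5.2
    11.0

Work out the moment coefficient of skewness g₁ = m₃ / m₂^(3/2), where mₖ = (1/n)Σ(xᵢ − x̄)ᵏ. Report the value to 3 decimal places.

x̄ = (8.5 + 9.3 + 9.1 + 26.3 + 11.4 + 5.2 + 11.0) / 7 = 11.5429
deviations (xᵢ − x̄): -3.0429, -2.2429, -2.4429, 14.7571, -0.1429, -6.3429, -0.5429
Σ(xᵢ − x̄)² = 278.5771 ⇒ m₂ = 278.5771/7 = 39.79673
Σ(xᵢ − x̄)³ = 2904.3294 ⇒ m₃ = 2904.3294/7 = 414.90420
m₂^(3/2) = 39.79673^(1.5) = 251.05632
g₁ = m₃ / m₂^(3/2) = 414.90420 / 251.05632 ≈ 1.653

1.653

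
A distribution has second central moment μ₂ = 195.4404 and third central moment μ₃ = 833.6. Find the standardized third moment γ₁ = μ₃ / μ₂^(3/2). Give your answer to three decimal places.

0.305

σ = √μ₂ = √195.4404 = 13.98000
σ³ = μ₂^(3/2) = 2732.25679
γ₁ = μ₃/σ³ = 833.6 / 2732.25679 ≈ 0.305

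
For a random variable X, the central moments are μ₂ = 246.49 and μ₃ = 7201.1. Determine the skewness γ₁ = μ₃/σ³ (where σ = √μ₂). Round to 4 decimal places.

σ = √μ₂ = √246.49 = 15.70000
σ³ = μ₂^(3/2) = 3869.89300
γ₁ = μ₃/σ³ = 7201.1 / 3869.89300 ≈ 1.8608

1.8608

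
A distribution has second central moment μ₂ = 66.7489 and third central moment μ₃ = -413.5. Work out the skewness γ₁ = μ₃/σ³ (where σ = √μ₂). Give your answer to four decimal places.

σ = √μ₂ = √66.7489 = 8.17000
σ³ = μ₂^(3/2) = 545.33851
γ₁ = μ₃/σ³ = -413.5 / 545.33851 ≈ -0.7582

-0.7582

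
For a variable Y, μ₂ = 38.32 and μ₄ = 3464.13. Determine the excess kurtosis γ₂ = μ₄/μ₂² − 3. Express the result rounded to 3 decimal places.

-0.641

μ₂² = 38.32² = 1468.42240
μ₄/μ₂² = 3464.13 / 1468.42240 = 2.35908
γ₂ = 2.35908 − 3 ≈ -0.641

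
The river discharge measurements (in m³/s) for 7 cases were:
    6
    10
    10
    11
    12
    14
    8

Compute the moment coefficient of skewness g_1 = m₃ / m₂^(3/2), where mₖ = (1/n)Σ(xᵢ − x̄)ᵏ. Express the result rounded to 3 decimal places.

-0.167

x̄ = (6 + 10 + 10 + 11 + 12 + 14 + 8) / 7 = 10.1429
deviations (xᵢ − x̄): -4.1429, -0.1429, -0.1429, 0.8571, 1.8571, 3.8571, -2.1429
Σ(xᵢ − x̄)² = 40.8571 ⇒ m₂ = 40.8571/7 = 5.83673
Σ(xᵢ − x̄)³ = -16.5306 ⇒ m₃ = -16.5306/7 = -2.36152
m₂^(3/2) = 5.83673^(1.5) = 14.10116
g_1 = m₃ / m₂^(3/2) = -2.36152 / 14.10116 ≈ -0.167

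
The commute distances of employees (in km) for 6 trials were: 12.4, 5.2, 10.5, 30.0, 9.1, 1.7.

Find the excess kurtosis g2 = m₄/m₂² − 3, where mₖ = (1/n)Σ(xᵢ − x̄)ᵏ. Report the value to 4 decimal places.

0.2655

x̄ = 11.4833
Σ(xᵢ − x̄)² = 485.5483 ⇒ m₂ = 80.92472
Σ(xᵢ − x̄)⁴ = 128311.4359 ⇒ m₄ = 21385.23931
m₂² = 6548.81067
g2 = m₄/m₂² − 3 = 3.26551 − 3 ≈ 0.2655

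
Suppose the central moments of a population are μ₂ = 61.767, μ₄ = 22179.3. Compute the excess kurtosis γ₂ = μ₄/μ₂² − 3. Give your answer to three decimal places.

2.813

μ₂² = 61.767² = 3815.16229
μ₄/μ₂² = 22179.3 / 3815.16229 = 5.81346
γ₂ = 5.81346 − 3 ≈ 2.813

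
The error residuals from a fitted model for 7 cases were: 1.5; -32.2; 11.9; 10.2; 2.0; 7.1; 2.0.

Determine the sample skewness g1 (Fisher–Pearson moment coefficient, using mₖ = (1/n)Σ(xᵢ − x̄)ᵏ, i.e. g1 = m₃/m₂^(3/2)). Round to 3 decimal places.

x̄ = (1.5 - 32.2 + 11.9 + 10.2 + 2.0 + 7.1 + 2.0) / 7 = 0.3571
deviations (xᵢ − x̄): 1.1429, -32.5571, 11.5429, 9.8429, 1.6429, 6.7429, 1.6429
Σ(xᵢ − x̄)² = 1342.2571 ⇒ m₂ = 1342.2571/7 = 191.75102
Σ(xᵢ − x̄)³ = -31701.0465 ⇒ m₃ = -31701.0465/7 = -4528.72093
m₂^(3/2) = 191.75102^(1.5) = 2655.25677
g1 = m₃ / m₂^(3/2) = -4528.72093 / 2655.25677 ≈ -1.706

-1.706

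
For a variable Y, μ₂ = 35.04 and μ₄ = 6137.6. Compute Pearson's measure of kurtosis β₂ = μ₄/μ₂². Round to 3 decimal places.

μ₂² = 35.04² = 1227.80160
μ₄/μ₂² = 6137.6 / 1227.80160 = 4.99885
β₂ ≈ 4.999

4.999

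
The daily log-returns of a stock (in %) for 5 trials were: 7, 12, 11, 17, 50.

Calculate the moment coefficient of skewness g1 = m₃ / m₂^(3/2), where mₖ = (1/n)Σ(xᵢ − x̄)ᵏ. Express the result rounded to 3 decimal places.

x̄ = (7 + 12 + 11 + 17 + 50) / 5 = 19.4000
deviations (xᵢ − x̄): -12.4000, -7.4000, -8.4000, -2.4000, 30.6000
Σ(xᵢ − x̄)² = 1221.2000 ⇒ m₂ = 1221.2000/5 = 244.24000
Σ(xᵢ − x̄)³ = 25734.2400 ⇒ m₃ = 25734.2400/5 = 5146.84800
m₂^(3/2) = 244.24000^(1.5) = 3817.02660
g1 = m₃ / m₂^(3/2) = 5146.84800 / 3817.02660 ≈ 1.348

1.348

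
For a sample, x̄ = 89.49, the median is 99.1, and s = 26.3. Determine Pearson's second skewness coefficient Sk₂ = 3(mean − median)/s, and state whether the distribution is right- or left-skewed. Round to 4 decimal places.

Sk₂ = 3(89.49 − 99.1) / 26.3 = 3 × -9.6100 / 26.3
    = -28.8300 / 26.3 ≈ -1.0962
Sk₂ < 0 ⇒ mean < median ⇒ left-skewed (negative skew).

-1.0962, left-skewed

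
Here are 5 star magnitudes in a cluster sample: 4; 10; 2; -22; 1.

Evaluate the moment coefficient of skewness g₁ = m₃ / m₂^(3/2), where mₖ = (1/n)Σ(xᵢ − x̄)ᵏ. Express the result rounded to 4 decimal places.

x̄ = (4 + 10 + 2 - 22 + 1) / 5 = -1.0000
deviations (xᵢ − x̄): 5.0000, 11.0000, 3.0000, -21.0000, 2.0000
Σ(xᵢ − x̄)² = 600.0000 ⇒ m₂ = 600.0000/5 = 120.00000
Σ(xᵢ − x̄)³ = -7770.0000 ⇒ m₃ = -7770.0000/5 = -1554.00000
m₂^(3/2) = 120.00000^(1.5) = 1314.53414
g₁ = m₃ / m₂^(3/2) = -1554.00000 / 1314.53414 ≈ -1.1822

-1.1822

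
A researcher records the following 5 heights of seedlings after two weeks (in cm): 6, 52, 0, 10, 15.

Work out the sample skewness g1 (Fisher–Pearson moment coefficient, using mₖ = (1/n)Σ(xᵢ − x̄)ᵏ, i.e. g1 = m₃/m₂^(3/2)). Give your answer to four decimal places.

x̄ = (6 + 52 + 0 + 10 + 15) / 5 = 16.6000
deviations (xᵢ − x̄): -10.6000, 35.4000, -16.6000, -6.6000, -1.6000
Σ(xᵢ − x̄)² = 1687.2000 ⇒ m₂ = 1687.2000/5 = 337.44000
Σ(xᵢ − x̄)³ = 38304.9600 ⇒ m₃ = 38304.9600/5 = 7660.99200
m₂^(3/2) = 337.44000^(1.5) = 6198.61758
g1 = m₃ / m₂^(3/2) = 7660.99200 / 6198.61758 ≈ 1.2359

1.2359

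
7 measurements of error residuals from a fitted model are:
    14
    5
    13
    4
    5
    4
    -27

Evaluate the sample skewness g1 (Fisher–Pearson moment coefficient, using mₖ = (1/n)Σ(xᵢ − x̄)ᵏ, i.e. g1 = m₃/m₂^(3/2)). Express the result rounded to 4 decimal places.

-1.6164

x̄ = (14 + 5 + 13 + 4 + 5 + 4 - 27) / 7 = 2.5714
deviations (xᵢ − x̄): 11.4286, 2.4286, 10.4286, 1.4286, 2.4286, 1.4286, -29.5714
Σ(xᵢ − x̄)² = 1129.7143 ⇒ m₂ = 1129.7143/7 = 161.38776
Σ(xᵢ − x̄)³ = -23197.9592 ⇒ m₃ = -23197.9592/7 = -3313.99417
m₂^(3/2) = 161.38776^(1.5) = 2050.24552
g1 = m₃ / m₂^(3/2) = -3313.99417 / 2050.24552 ≈ -1.6164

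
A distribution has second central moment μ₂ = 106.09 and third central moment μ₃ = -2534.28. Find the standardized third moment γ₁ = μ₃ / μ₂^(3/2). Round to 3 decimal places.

-2.319

σ = √μ₂ = √106.09 = 10.30000
σ³ = μ₂^(3/2) = 1092.72700
γ₁ = μ₃/σ³ = -2534.28 / 1092.72700 ≈ -2.319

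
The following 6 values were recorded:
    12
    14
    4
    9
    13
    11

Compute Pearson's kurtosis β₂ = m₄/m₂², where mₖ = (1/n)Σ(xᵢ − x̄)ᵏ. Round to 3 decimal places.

2.775

x̄ = 10.5000
Σ(xᵢ − x̄)² = 65.5000 ⇒ m₂ = 10.91667
Σ(xᵢ − x̄)⁴ = 1984.3750 ⇒ m₄ = 330.72917
m₂² = 119.17361
β₂ = m₄/m₂² = 330.72917 / 119.17361 ≈ 2.775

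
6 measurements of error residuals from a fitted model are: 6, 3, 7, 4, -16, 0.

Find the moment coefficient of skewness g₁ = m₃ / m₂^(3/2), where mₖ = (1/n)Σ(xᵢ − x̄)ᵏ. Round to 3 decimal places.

x̄ = (6 + 3 + 7 + 4 - 16 + 0) / 6 = 0.6667
deviations (xᵢ − x̄): 5.3333, 2.3333, 6.3333, 3.3333, -16.6667, -0.6667
Σ(xᵢ − x̄)² = 363.3333 ⇒ m₂ = 363.3333/6 = 60.55556
Σ(xᵢ − x̄)³ = -4174.4444 ⇒ m₃ = -4174.4444/6 = -695.74074
m₂^(3/2) = 60.55556^(1.5) = 471.22789
g₁ = m₃ / m₂^(3/2) = -695.74074 / 471.22789 ≈ -1.476

-1.476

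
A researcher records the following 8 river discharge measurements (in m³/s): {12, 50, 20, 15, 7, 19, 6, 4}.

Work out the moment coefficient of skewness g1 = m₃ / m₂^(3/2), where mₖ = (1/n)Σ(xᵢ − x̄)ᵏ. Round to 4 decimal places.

1.5763

x̄ = (12 + 50 + 20 + 15 + 7 + 19 + 6 + 4) / 8 = 16.6250
deviations (xᵢ − x̄): -4.6250, 33.3750, 3.3750, -1.6250, -9.6250, 2.3750, -10.6250, -12.6250
Σ(xᵢ − x̄)² = 1519.8750 ⇒ m₂ = 1519.8750/8 = 189.98438
Σ(xᵢ − x̄)³ = 33021.2813 ⇒ m₃ = 33021.2813/8 = 4127.66016
m₂^(3/2) = 189.98438^(1.5) = 2618.64621
g1 = m₃ / m₂^(3/2) = 4127.66016 / 2618.64621 ≈ 1.5763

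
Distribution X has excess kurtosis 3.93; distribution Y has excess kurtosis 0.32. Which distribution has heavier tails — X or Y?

Higher excess kurtosis ⇒ heavier tails relative to the normal distribution.
3.93 vs 0.32: the larger is 3.93, so X has heavier tails.

X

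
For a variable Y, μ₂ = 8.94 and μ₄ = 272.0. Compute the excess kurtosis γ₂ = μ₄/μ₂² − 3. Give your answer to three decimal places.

μ₂² = 8.94² = 79.92360
μ₄/μ₂² = 272.0 / 79.92360 = 3.40325
γ₂ = 3.40325 − 3 ≈ 0.403

0.403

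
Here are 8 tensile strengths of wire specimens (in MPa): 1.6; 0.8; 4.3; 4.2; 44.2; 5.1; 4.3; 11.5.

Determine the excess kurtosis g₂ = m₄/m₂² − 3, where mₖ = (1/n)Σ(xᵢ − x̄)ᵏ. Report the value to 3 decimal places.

2.581

x̄ = 9.5000
Σ(xᵢ − x̄)² = 1447.7200 ⇒ m₂ = 180.96500
Σ(xᵢ − x̄)⁴ = 1462098.8932 ⇒ m₄ = 182762.36165
m₂² = 32748.33123
g₂ = m₄/m₂² − 3 = 5.58081 − 3 ≈ 2.581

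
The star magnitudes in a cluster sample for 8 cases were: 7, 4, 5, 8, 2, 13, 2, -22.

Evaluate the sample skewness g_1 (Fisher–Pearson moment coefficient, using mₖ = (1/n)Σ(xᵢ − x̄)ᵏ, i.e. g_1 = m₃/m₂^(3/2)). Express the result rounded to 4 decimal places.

x̄ = (7 + 4 + 5 + 8 + 2 + 13 + 2 - 22) / 8 = 2.3750
deviations (xᵢ − x̄): 4.6250, 1.6250, 2.6250, 5.6250, -0.3750, 10.6250, -0.3750, -24.3750
Σ(xᵢ − x̄)² = 769.8750 ⇒ m₂ = 769.8750/8 = 96.23438
Σ(xᵢ − x̄)³ = -12983.5313 ⇒ m₃ = -12983.5313/8 = -1622.94141
m₂^(3/2) = 96.23438^(1.5) = 944.05076
g_1 = m₃ / m₂^(3/2) = -1622.94141 / 944.05076 ≈ -1.7191

-1.7191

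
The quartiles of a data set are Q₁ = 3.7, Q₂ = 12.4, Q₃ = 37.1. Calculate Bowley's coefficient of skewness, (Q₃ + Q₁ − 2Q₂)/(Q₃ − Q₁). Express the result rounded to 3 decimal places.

0.479

numerator: Q₃ + Q₁ − 2Q₂ = 37.1 + 3.7 − 2×12.4 = 16.0000
denominator: Q₃ − Q₁ = 37.1 − 3.7 = 33.4000
Bowley skewness = 16.0000 / 33.4000 ≈ 0.479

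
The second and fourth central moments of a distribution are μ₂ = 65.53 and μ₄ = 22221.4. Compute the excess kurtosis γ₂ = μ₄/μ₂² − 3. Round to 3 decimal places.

μ₂² = 65.53² = 4294.18090
μ₄/μ₂² = 22221.4 / 4294.18090 = 5.17477
γ₂ = 5.17477 − 3 ≈ 2.175

2.175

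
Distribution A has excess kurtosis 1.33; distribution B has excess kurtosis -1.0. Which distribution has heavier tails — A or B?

Higher excess kurtosis ⇒ heavier tails relative to the normal distribution.
1.33 vs -1.0: the larger is 1.33, so A has heavier tails. (A is leptokurtic — heavier-than-normal tails; the other is platykurtic.)

A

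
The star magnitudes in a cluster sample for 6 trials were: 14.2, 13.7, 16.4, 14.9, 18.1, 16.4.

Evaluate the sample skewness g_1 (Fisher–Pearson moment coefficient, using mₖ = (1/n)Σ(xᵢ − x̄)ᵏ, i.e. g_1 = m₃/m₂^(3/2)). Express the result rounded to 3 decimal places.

0.295

x̄ = (14.2 + 13.7 + 16.4 + 14.9 + 18.1 + 16.4) / 6 = 15.6167
deviations (xᵢ − x̄): -1.4167, -1.9167, 0.7833, -0.7167, 2.4833, 0.7833
Σ(xᵢ − x̄)² = 13.5883 ⇒ m₂ = 13.5883/6 = 2.26472
Σ(xᵢ − x̄)³ = 6.0236 ⇒ m₃ = 6.0236/6 = 1.00393
m₂^(3/2) = 2.26472^(1.5) = 3.40818
g_1 = m₃ / m₂^(3/2) = 1.00393 / 3.40818 ≈ 0.295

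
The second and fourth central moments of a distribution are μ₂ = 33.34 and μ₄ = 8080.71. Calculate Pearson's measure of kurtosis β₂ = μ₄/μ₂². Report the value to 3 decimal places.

7.270

μ₂² = 33.34² = 1111.55560
μ₄/μ₂² = 8080.71 / 1111.55560 = 7.26973
β₂ ≈ 7.270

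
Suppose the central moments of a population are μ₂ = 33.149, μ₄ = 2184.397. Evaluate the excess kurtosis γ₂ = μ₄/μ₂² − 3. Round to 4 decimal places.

-1.0121

μ₂² = 33.149² = 1098.85620
μ₄/μ₂² = 2184.397 / 1098.85620 = 1.98788
γ₂ = 1.98788 − 3 ≈ -1.0121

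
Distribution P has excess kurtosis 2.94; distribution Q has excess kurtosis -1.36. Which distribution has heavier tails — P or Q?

P

Higher excess kurtosis ⇒ heavier tails relative to the normal distribution.
2.94 vs -1.36: the larger is 2.94, so P has heavier tails. (P is leptokurtic — heavier-than-normal tails; the other is platykurtic.)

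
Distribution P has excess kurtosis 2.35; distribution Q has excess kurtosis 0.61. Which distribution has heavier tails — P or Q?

Higher excess kurtosis ⇒ heavier tails relative to the normal distribution.
2.35 vs 0.61: the larger is 2.35, so P has heavier tails.

P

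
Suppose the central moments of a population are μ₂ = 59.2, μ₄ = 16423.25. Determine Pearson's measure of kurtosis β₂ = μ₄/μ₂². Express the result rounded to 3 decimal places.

4.686

μ₂² = 59.2² = 3504.64000
μ₄/μ₂² = 16423.25 / 3504.64000 = 4.68614
β₂ ≈ 4.686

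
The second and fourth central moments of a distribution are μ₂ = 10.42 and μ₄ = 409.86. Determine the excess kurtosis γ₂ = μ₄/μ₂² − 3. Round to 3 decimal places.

μ₂² = 10.42² = 108.57640
μ₄/μ₂² = 409.86 / 108.57640 = 3.77485
γ₂ = 3.77485 − 3 ≈ 0.775

0.775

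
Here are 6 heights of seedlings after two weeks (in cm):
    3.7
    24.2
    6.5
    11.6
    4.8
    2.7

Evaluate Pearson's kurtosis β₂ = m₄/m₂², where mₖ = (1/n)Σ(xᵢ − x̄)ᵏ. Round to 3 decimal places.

x̄ = 8.9167
Σ(xᵢ − x̄)² = 329.4283 ⇒ m₂ = 54.90472
Σ(xᵢ − x̄)⁴ = 57167.0649 ⇒ m₄ = 9527.84415
m₂² = 3014.52852
β₂ = m₄/m₂² = 9527.84415 / 3014.52852 ≈ 3.161

3.161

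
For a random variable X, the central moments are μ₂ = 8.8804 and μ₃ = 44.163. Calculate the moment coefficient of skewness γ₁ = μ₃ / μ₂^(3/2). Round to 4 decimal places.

σ = √μ₂ = √8.8804 = 2.98000
σ³ = μ₂^(3/2) = 26.46359
γ₁ = μ₃/σ³ = 44.163 / 26.46359 ≈ 1.6688

1.6688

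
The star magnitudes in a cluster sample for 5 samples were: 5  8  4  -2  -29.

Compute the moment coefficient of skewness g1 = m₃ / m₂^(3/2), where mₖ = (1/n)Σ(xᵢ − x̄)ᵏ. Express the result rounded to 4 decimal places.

x̄ = (5 + 8 + 4 - 2 - 29) / 5 = -2.8000
deviations (xᵢ − x̄): 7.8000, 10.8000, 6.8000, 0.8000, -26.2000
Σ(xᵢ − x̄)² = 910.8000 ⇒ m₂ = 910.8000/5 = 182.16000
Σ(xᵢ − x̄)³ = -15935.5200 ⇒ m₃ = -15935.5200/5 = -3187.10400
m₂^(3/2) = 182.16000^(1.5) = 2458.55273
g1 = m₃ / m₂^(3/2) = -3187.10400 / 2458.55273 ≈ -1.2963

-1.2963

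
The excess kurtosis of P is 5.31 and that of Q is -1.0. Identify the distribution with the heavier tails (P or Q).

Higher excess kurtosis ⇒ heavier tails relative to the normal distribution.
5.31 vs -1.0: the larger is 5.31, so P has heavier tails. (P is leptokurtic — heavier-than-normal tails; the other is platykurtic.)

P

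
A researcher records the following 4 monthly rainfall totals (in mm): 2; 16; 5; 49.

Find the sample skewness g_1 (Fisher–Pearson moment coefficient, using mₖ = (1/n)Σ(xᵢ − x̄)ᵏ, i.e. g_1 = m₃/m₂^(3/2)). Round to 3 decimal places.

x̄ = (2 + 16 + 5 + 49) / 4 = 18.0000
deviations (xᵢ − x̄): -16.0000, -2.0000, -13.0000, 31.0000
Σ(xᵢ − x̄)² = 1390.0000 ⇒ m₂ = 1390.0000/4 = 347.50000
Σ(xᵢ − x̄)³ = 23490.0000 ⇒ m₃ = 23490.0000/4 = 5872.50000
m₂^(3/2) = 347.50000^(1.5) = 6477.86978
g_1 = m₃ / m₂^(3/2) = 5872.50000 / 6477.86978 ≈ 0.907

0.907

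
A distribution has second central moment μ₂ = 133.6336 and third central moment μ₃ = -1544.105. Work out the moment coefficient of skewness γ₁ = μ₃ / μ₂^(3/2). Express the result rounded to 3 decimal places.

σ = √μ₂ = √133.6336 = 11.56000
σ³ = μ₂^(3/2) = 1544.80442
γ₁ = μ₃/σ³ = -1544.105 / 1544.80442 ≈ -1.000

-1.000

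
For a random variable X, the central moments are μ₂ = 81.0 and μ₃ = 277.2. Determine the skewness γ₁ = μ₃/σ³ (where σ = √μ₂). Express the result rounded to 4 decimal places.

0.3802

σ = √μ₂ = √81.0 = 9.00000
σ³ = μ₂^(3/2) = 729.00000
γ₁ = μ₃/σ³ = 277.2 / 729.00000 ≈ 0.3802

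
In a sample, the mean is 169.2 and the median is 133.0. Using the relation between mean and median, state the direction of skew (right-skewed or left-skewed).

right-skewed

mean − median = 169.2 − 133.0 = 36.2
mean > median ⇒ the longer tail is on the right ⇒ right-skewed (positively skewed).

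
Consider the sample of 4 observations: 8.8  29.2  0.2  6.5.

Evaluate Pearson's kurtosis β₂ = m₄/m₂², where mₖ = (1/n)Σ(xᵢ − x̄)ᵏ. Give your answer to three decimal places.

x̄ = 11.1750
Σ(xᵢ − x̄)² = 472.8475 ⇒ m₂ = 118.21188
Σ(xᵢ − x̄)⁴ = 120578.2542 ⇒ m₄ = 30144.56355
m₂² = 13974.04739
β₂ = m₄/m₂² = 30144.56355 / 13974.04739 ≈ 2.157

2.157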